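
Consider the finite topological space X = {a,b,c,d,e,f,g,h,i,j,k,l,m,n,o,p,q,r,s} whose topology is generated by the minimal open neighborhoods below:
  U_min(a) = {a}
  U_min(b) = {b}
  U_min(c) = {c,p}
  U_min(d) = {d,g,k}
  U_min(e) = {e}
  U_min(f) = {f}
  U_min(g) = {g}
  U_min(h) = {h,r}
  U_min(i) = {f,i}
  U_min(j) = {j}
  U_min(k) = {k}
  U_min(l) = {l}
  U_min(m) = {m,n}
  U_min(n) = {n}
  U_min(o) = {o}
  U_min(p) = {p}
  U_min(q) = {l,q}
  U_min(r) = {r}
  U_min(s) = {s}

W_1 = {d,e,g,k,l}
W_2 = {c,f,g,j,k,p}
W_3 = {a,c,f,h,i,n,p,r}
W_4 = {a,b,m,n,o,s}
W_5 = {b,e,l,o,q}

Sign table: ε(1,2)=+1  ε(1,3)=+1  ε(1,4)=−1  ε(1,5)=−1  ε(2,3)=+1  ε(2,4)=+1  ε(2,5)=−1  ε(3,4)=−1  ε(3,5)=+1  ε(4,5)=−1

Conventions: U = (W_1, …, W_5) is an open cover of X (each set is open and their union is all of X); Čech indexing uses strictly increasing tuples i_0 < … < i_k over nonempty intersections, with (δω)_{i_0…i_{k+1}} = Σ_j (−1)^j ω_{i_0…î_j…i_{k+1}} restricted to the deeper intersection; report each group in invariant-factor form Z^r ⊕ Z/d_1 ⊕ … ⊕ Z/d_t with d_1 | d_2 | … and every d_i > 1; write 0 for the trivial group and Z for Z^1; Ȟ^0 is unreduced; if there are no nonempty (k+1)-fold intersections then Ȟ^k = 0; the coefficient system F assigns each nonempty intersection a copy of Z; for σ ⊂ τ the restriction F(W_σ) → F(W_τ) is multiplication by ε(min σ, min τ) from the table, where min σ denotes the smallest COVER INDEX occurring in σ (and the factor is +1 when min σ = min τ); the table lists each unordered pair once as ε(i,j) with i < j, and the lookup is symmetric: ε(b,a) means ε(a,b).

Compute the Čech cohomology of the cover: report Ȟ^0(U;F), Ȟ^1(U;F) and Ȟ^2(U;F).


Ȟ^0 = 0; Ȟ^1 = Z/2; Ȟ^2 = 0

nonempty overlaps:
  W12={g,k} W15={e,l} W23={c,f,p} W34={a,n} W45={b,o}
C dims 5,5; δ0: rk 5, SNF 1^4·2
degree 0: 5−5−0 = 0 → Ȟ^0 ≅ 0
degree 1: 5−0−5 = 0 plus torsion [2] → Ȟ^1 ≅ Z/2
degree 2: 0−0−0 = 0 → Ȟ^2 ≅ 0


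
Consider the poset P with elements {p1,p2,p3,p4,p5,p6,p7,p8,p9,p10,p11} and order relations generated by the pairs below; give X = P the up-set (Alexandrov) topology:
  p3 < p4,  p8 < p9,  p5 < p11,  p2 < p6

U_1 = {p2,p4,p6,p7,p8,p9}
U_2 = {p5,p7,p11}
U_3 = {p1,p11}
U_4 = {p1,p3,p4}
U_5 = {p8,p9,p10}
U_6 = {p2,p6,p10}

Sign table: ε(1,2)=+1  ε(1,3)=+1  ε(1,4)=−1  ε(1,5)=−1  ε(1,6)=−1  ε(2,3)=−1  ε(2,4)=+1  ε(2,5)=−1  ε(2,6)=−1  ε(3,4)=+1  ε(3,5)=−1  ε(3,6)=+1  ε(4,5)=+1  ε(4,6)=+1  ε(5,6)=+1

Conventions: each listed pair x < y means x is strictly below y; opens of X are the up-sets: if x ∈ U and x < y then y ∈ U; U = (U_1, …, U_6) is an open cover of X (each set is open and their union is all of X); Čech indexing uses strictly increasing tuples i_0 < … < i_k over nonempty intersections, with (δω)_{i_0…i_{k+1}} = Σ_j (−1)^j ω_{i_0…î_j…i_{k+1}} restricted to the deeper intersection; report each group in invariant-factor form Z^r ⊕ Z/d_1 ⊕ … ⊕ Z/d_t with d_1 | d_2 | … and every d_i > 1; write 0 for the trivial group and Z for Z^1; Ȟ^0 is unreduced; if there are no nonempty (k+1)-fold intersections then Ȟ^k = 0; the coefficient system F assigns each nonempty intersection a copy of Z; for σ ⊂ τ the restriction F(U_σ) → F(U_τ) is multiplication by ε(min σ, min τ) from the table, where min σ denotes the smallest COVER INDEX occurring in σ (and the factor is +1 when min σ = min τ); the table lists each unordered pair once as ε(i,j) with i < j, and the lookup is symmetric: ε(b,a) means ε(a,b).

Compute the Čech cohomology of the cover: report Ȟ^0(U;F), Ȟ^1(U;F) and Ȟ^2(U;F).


intersection data:
  U12={p7} U14={p4} U15={p8,p9} U16={p2,p6} U23={p11} U34={p1} U56={p10}
C dims 6,7; δ0: rk 5, SNF 1^5
Ȟ^0 = (6 − 5) − 0 = 1, so Ȟ^0 ≅ Z
Ȟ^1 = (7 − 0) − 5 = 2, so Ȟ^1 ≅ Z^2
Ȟ^2 = (0 − 0) − 0 = 0, so Ȟ^2 ≅ 0

Ȟ^0 = Z; Ȟ^1 = Z^2; Ȟ^2 = 0


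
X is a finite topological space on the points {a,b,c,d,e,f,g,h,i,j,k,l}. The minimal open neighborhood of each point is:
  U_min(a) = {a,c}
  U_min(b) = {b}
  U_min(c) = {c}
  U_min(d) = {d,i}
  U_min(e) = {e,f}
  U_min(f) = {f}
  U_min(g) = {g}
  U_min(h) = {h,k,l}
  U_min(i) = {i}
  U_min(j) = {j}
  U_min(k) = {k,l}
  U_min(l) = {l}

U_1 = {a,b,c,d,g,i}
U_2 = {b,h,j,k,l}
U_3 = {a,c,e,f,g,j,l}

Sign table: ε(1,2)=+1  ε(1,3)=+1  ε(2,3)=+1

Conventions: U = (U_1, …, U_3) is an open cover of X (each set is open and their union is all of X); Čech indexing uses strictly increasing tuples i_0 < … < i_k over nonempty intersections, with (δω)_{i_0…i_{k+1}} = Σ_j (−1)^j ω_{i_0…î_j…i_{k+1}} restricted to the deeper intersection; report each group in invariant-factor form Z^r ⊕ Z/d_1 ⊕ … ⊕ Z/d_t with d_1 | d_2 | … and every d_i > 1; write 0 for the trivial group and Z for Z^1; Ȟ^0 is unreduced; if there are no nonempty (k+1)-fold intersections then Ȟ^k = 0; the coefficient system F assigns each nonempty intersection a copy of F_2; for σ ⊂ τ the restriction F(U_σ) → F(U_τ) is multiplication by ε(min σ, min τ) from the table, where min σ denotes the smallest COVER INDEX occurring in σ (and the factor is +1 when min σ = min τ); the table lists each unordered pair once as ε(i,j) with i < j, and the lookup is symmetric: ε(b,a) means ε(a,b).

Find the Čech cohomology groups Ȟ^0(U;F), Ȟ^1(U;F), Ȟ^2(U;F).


nerve simplices:
  U12={b} U13={a,c,g} U23={j,l}
C dims 3,3; δ0: rk_F2 2
degree 0: 3−2−0 = 1 → Ȟ^0 ≅ Z/2
degree 1: 3−0−2 = 1 → Ȟ^1 ≅ Z/2
degree 2: 0−0−0 = 0 → Ȟ^2 ≅ 0

Ȟ^0 = Z/2; Ȟ^1 = Z/2; Ȟ^2 = 0


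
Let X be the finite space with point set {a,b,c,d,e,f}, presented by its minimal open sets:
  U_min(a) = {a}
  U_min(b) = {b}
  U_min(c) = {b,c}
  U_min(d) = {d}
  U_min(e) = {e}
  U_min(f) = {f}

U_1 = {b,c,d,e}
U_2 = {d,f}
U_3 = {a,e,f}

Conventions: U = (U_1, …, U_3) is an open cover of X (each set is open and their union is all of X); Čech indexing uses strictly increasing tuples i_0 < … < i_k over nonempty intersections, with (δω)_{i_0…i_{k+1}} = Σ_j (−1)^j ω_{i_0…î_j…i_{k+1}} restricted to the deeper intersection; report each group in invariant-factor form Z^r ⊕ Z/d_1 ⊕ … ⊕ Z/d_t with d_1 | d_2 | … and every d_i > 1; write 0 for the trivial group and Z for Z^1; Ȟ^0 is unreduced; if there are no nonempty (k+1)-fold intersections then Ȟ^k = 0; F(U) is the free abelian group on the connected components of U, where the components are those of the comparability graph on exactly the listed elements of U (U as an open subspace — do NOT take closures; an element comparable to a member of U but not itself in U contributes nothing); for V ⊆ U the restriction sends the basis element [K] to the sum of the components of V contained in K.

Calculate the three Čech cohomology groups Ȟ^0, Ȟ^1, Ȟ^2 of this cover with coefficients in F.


nonempty overlaps:
  U12={d} U13={e} U23={f}
components per intersection:
  U1: {b,c} {d} {e}
  U2: {d} {f}
  U3: {a} {e} {f}
  U12: {d}
  U13: {e}
  U23: {f}
C dims 8,3; δ0: rk 3, SNF 1^3
degree 0: 8−3−0 = 5 → Ȟ^0 ≅ Z^5
degree 1: 3−0−3 = 0 → Ȟ^1 ≅ 0
degree 2: 0−0−0 = 0 → Ȟ^2 ≅ 0

Ȟ^0 ≅ Z^5, Ȟ^1 ≅ 0, Ȟ^2 ≅ 0


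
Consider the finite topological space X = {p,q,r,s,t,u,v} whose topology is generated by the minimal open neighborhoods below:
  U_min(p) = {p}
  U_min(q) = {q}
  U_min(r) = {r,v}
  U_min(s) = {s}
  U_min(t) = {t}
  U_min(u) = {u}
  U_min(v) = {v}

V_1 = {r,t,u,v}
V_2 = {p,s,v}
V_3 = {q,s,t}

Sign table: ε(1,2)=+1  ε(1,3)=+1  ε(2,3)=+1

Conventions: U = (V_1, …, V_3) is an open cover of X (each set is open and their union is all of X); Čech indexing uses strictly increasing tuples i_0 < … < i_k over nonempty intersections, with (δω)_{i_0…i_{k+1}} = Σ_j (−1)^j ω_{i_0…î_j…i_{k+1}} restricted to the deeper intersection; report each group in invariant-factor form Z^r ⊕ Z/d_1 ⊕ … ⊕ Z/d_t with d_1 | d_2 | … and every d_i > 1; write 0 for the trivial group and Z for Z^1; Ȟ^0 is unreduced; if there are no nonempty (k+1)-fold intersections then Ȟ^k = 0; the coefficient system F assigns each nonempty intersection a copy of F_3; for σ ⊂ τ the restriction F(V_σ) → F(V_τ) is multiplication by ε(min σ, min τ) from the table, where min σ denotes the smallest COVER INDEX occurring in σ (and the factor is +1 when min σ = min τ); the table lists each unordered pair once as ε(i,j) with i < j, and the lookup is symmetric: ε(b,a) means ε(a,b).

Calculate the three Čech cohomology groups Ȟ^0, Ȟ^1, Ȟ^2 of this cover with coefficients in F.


cover nerve:
  V12={v} V13={t} V23={s}
C dims 3,3; δ0: rk_F3 2
Ȟ^0: (3−2)−0=1 ⇒ Z/3
Ȟ^1: (3−0)−2=1 ⇒ Z/3
Ȟ^2: (0−0)−0=0 ⇒ 0

Ȟ^0(U;F) ≅ Z/3; Ȟ^1(U;F) ≅ Z/3; Ȟ^2(U;F) ≅ 0


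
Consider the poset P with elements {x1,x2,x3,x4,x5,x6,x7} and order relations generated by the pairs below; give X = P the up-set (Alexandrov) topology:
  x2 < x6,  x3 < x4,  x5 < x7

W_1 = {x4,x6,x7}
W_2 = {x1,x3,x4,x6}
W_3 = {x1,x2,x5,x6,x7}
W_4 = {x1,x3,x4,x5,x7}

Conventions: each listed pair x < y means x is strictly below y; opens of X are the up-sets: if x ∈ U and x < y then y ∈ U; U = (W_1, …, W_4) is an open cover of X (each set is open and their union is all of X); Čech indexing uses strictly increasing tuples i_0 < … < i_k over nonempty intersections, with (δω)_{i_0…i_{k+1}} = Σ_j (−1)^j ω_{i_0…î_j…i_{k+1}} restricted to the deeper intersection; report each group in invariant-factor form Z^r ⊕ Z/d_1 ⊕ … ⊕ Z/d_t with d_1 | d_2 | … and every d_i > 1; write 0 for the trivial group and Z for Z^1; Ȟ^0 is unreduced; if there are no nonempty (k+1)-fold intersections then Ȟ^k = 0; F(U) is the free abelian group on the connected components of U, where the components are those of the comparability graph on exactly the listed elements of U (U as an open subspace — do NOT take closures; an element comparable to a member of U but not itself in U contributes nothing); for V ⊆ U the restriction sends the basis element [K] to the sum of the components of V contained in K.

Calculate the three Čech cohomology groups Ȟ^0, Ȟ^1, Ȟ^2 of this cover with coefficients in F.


nerve simplices:
  W12={x4,x6} W13={x6,x7} W14={x4,x7} W23={x1,x6} W24={x1,x3,x4} W34={x1,x5,x7}
  W123={x6} W124={x4} W134={x7} W234={x1}
components per intersection:
  W1: {x4} {x6} {x7}
  W2: {x1} {x3,x4} {x6}
  W3: {x1} {x2,x6} {x5,x7}
  W4: {x1} {x3,x4} {x5,x7}
  W12: {x4} {x6}
  W13: {x6} {x7}
  W14: {x4} {x7}
  W23: {x1} {x6}
  W24: {x1} {x3,x4}
  W34: {x1} {x5,x7}
  W123: {x6}
  W124: {x4}
  W134: {x7}
  W234: {x1}
C dims 12,12,4; δ0: rk 8, SNF 1^8; δ1: rk 4, SNF 1^4
degree 0: 12−8−0 = 4 → Ȟ^0 ≅ Z^4
degree 1: 12−4−8 = 0 → Ȟ^1 ≅ 0
degree 2: 4−0−4 = 0 → Ȟ^2 ≅ 0

Ȟ^0 ≅ Z^4, Ȟ^1 ≅ 0 and Ȟ^2 ≅ 0


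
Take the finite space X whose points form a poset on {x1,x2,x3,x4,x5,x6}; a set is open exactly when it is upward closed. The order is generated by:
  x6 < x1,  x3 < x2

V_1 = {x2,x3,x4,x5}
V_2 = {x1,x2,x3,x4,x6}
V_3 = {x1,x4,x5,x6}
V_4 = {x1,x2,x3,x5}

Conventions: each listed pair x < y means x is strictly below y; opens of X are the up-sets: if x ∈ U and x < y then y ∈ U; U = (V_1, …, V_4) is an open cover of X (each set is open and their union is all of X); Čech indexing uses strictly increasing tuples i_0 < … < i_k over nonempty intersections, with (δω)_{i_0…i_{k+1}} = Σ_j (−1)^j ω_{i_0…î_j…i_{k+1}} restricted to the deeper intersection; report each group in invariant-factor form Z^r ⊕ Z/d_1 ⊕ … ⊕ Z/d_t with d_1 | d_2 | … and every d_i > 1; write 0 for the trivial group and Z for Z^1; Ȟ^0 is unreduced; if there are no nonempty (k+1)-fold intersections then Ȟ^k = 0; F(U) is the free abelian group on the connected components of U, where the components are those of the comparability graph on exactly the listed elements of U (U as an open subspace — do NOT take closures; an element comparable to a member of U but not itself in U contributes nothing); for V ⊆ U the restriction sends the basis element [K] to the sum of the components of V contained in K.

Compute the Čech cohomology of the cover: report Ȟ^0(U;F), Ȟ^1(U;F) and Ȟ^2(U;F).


nonempty overlaps:
  V12={x2,x3,x4} V13={x4,x5} V14={x2,x3,x5} V23={x1,x4,x6} V24={x1,x2,x3} V34={x1,x5}
  V123={x4} V124={x2,x3} V134={x5} V234={x1}
components per intersection:
  V1: {x2,x3} {x4} {x5}
  V2: {x1,x6} {x2,x3} {x4}
  V3: {x1,x6} {x4} {x5}
  V4: {x1} {x2,x3} {x5}
  V12: {x2,x3} {x4}
  V13: {x4} {x5}
  V14: {x2,x3} {x5}
  V23: {x1,x6} {x4}
  V24: {x1} {x2,x3}
  V34: {x1} {x5}
  V123: {x4}
  V124: {x2,x3}
  V134: {x5}
  V234: {x1}
C dims 12,12,4; δ0: rk 8, SNF 1^8; δ1: rk 4, SNF 1^4
degree 0: 12−8−0 = 4 → Ȟ^0 ≅ Z^4
degree 1: 12−4−8 = 0 → Ȟ^1 ≅ 0
degree 2: 4−0−4 = 0 → Ȟ^2 ≅ 0

Ȟ^0(U;F) ≅ Z^4,  Ȟ^1(U;F) ≅ 0,  Ȟ^2(U;F) ≅ 0


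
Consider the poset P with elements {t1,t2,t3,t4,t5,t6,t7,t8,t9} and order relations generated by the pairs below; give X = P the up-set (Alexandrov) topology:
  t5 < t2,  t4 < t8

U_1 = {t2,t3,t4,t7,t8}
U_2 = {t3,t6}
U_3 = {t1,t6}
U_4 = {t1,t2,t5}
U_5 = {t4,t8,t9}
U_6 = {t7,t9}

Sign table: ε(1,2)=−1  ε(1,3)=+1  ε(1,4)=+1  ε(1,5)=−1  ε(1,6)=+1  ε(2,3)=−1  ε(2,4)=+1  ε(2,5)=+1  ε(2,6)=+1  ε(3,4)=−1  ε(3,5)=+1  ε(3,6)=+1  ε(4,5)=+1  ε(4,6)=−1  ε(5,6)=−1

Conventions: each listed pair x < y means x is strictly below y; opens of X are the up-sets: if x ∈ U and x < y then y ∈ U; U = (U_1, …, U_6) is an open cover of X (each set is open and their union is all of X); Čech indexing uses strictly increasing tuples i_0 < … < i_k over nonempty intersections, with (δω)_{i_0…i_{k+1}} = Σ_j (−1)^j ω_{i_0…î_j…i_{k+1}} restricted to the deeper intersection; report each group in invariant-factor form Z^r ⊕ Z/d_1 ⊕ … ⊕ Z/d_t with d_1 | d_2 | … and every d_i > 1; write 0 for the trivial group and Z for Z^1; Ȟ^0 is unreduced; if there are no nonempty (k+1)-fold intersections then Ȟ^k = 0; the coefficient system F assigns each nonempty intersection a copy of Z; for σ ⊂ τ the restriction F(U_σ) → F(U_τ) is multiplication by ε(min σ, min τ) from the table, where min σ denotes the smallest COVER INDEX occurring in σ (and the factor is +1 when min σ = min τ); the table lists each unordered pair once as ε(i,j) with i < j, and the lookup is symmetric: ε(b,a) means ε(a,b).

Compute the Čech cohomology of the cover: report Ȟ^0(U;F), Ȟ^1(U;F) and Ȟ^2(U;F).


nonempty intersections:
  U12={t3} U14={t2} U15={t4,t8} U16={t7} U23={t6} U34={t1} U56={t9}
C dims 6,7; δ0: rk 6, SNF 1^5·2
Ȟ^0: (6−6)−0=0 ⇒ 0
Ȟ^1: (7−0)−6=1 plus torsion [2] ⇒ Z ⊕ Z/2
Ȟ^2: (0−0)−0=0 ⇒ 0

Ȟ^0 ≅ 0; Ȟ^1 ≅ Z ⊕ Z/2; Ȟ^2 ≅ 0


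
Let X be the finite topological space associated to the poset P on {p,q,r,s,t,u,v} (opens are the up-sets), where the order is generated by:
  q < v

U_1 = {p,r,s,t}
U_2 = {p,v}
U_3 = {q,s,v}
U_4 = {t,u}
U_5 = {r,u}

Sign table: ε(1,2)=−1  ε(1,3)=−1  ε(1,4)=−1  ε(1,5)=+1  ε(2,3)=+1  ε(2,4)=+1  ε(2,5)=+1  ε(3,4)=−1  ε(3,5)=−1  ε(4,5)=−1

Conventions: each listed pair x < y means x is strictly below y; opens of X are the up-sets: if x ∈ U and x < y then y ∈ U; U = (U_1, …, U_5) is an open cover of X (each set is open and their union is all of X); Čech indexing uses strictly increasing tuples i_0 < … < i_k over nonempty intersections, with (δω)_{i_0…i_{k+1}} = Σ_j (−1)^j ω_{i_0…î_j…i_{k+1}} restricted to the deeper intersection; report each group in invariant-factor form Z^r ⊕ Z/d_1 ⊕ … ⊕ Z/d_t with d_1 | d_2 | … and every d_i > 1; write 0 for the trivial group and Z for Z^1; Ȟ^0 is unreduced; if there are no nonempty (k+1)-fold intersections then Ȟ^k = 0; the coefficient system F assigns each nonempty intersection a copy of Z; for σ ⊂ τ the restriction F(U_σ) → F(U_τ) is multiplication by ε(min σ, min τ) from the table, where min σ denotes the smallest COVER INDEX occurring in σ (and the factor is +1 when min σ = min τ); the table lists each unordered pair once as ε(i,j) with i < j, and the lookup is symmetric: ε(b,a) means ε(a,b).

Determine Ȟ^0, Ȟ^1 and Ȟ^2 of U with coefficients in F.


cover nerve:
  U12={p} U13={s} U14={t} U15={r} U23={v} U45={u}
C dims 5,6; δ0: rk 4, SNF 1^4
Ȟ^0: (5−4)−0=1 ⇒ Z
Ȟ^1: (6−0)−4=2 ⇒ Z^2
Ȟ^2: (0−0)−0=0 ⇒ 0

Ȟ^0 ≅ Z; Ȟ^1 ≅ Z^2; Ȟ^2 ≅ 0


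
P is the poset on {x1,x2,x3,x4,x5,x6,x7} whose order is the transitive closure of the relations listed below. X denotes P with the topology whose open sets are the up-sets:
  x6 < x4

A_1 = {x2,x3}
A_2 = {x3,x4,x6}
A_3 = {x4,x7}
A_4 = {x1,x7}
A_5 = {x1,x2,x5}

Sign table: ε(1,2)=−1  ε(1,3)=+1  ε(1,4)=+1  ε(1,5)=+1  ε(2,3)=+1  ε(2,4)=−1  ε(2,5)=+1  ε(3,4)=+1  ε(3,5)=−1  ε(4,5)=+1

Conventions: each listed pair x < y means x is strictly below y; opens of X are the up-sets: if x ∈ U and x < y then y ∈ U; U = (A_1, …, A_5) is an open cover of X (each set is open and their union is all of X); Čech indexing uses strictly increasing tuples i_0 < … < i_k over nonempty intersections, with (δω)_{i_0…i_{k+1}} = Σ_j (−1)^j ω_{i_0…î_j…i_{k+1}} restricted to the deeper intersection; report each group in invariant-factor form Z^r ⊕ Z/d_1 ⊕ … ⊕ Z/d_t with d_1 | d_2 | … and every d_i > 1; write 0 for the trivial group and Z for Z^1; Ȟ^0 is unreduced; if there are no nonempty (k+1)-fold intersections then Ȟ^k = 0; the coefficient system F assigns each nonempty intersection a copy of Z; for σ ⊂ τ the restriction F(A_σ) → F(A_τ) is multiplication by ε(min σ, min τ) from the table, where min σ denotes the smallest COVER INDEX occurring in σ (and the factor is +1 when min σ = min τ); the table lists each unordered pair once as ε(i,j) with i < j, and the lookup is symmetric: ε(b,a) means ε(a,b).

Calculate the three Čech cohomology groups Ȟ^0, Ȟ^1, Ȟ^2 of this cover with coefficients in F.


Ȟ^0 ≅ 0, Ȟ^1 ≅ Z/2, Ȟ^2 ≅ 0

nerve of the cover:
  A12={x3} A15={x2} A23={x4} A34={x7} A45={x1}
C dims 5,5; δ0: rk 5, SNF 1^4·2
Ȟ^0 = (5 − 5) − 0 = 0, so Ȟ^0 ≅ 0
Ȟ^1 = (5 − 0) − 5 = 0 plus torsion [2], so Ȟ^1 ≅ Z/2
Ȟ^2 = (0 − 0) − 0 = 0, so Ȟ^2 ≅ 0


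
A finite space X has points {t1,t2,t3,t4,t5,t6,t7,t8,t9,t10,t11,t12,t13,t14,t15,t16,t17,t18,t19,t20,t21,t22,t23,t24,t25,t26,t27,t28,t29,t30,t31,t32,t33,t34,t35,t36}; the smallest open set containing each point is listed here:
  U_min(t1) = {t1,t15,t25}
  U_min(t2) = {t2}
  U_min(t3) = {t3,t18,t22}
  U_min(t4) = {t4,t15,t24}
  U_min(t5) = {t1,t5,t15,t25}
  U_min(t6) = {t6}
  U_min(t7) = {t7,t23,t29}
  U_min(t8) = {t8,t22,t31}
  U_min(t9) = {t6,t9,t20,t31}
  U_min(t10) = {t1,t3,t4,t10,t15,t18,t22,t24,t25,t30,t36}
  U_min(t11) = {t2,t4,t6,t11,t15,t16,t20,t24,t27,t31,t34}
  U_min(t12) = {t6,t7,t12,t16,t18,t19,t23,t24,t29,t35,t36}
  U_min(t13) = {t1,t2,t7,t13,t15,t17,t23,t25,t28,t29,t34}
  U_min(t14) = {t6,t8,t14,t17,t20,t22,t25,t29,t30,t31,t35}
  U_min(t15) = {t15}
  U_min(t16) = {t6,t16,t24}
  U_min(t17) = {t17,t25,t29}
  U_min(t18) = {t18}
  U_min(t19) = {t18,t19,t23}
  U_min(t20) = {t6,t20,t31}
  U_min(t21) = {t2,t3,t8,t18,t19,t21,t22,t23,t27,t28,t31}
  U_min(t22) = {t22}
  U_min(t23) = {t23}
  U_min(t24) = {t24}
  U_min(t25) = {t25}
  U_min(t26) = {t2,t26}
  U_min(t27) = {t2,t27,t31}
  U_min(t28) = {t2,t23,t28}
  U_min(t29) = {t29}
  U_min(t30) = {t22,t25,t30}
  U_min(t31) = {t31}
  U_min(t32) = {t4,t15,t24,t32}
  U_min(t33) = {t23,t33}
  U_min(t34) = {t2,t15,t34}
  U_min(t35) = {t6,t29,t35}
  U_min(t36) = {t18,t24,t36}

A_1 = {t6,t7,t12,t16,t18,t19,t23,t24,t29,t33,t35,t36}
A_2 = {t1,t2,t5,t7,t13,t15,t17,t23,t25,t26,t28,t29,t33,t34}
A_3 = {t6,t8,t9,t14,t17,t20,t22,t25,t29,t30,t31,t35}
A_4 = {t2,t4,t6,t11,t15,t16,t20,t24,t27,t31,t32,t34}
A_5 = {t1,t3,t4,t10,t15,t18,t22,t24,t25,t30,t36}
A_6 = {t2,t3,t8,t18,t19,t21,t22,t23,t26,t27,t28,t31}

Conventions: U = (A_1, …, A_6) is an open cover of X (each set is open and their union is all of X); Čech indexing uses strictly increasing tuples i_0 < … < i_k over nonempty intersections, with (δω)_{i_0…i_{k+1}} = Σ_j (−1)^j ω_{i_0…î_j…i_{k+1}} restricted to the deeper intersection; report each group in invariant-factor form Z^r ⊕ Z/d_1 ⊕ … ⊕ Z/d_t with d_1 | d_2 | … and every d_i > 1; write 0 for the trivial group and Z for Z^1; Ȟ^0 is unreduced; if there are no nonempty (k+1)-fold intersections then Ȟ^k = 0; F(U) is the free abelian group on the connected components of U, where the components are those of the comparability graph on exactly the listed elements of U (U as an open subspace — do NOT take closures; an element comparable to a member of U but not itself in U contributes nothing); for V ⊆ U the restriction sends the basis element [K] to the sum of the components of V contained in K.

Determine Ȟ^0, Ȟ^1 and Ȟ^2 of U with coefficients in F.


Ȟ^0 ≅ Z,  Ȟ^1 ≅ 0,  Ȟ^2 ≅ Z/2

cover nerve:
  A12={t7,t23,t29,t33} A13={t6,t29,t35} A14={t6,t16,t24} A15={t18,t24,t36} A16={t18,t19,t23} A23={t17,t25,t29} A24={t2,t15,t34} A25={t1,t15,t25} A26={t2,t23,t26,t28} A34={t6,t20,t31} A35={t22,t25,t30} A36={t8,t22,t31} A45={t4,t15,t24} A46={t2,t27,t31} A56={t3,t18,t22}
  A123={t29} A126={t23} A134={t6} A145={t24} A156={t18} A235={t25} A245={t15} A246={t2} A346={t31} A356={t22}
components per intersection:
  A1: {t6,t7,t12,t16,t18,t19,t23,t24,t29,t33,t35,t36}
  A2: {t1,t2,t5,t7,t13,t15,t17,t23,t25,t26,t28,t29,t33,t34}
  A3: {t6,t8,t9,t14,t17,t20,t22,t25,t29,t30,t31,t35}
  A4: {t2,t4,t6,t11,t15,t16,t20,t24,t27,t31,t32,t34}
  A5: {t1,t3,t4,t10,t15,t18,t22,t24,t25,t30,t36}
  A6: {t2,t3,t8,t18,t19,t21,t22,t23,t26,t27,t28,t31}
  A12: {t7,t23,t29,t33}
  A13: {t6,t29,t35}
  A14: {t6,t16,t24}
  A15: {t18,t24,t36}
  A16: {t18,t19,t23}
  A23: {t17,t25,t29}
  A24: {t2,t15,t34}
  A25: {t1,t15,t25}
  A26: {t2,t23,t26,t28}
  A34: {t6,t20,t31}
  A35: {t22,t25,t30}
  A36: {t8,t22,t31}
  A45: {t4,t15,t24}
  A46: {t2,t27,t31}
  A56: {t3,t18,t22}
  A123: {t29}
  A126: {t23}
  A134: {t6}
  A145: {t24}
  A156: {t18}
  A235: {t25}
  A245: {t15}
  A246: {t2}
  A346: {t31}
  A356: {t22}
C dims 6,15,10; δ0: rk 5, SNF 1^5; δ1: rk 10, SNF 1^9·2
Ȟ^0: (6−5)−0=1 ⇒ Z
Ȟ^1: (15−10)−5=0 ⇒ 0
Ȟ^2: (10−0)−10=0 plus torsion [2] ⇒ Z/2


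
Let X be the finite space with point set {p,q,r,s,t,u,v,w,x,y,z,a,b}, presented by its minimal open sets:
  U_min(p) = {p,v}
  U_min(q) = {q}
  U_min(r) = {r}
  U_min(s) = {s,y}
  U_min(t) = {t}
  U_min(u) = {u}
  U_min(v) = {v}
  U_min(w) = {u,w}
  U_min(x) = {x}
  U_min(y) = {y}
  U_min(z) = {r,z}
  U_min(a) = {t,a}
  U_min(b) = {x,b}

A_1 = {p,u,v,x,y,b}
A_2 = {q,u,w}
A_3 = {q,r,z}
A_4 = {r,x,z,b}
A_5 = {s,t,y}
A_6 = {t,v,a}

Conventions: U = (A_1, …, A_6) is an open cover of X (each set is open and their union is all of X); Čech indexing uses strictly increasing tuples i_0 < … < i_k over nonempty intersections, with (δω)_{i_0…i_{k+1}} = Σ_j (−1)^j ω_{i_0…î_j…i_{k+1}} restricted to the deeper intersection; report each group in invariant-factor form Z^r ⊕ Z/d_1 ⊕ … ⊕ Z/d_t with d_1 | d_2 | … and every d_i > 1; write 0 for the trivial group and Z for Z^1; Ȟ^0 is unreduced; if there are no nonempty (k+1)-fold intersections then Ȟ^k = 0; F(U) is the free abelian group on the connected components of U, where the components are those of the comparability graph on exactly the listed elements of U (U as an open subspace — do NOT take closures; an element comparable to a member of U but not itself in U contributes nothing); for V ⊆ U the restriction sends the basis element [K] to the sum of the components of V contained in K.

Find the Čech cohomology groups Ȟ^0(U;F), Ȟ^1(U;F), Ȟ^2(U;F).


nonempty overlaps:
  A12={u} A14={x,b} A15={y} A16={v} A23={q} A34={r,z} A56={t}
components per intersection:
  A1: {p,v} {u} {x,b} {y}
  A2: {q} {u,w}
  A3: {q} {r,z}
  A4: {r,z} {x,b}
  A5: {s,y} {t}
  A6: {t,a} {v}
  A12: {u}
  A14: {x,b}
  A15: {y}
  A16: {v}
  A23: {q}
  A34: {r,z}
  A56: {t}
C dims 14,7; δ0: rk 7, SNF 1^7
degree 0: 14−7−0 = 7 → Ȟ^0 ≅ Z^7
degree 1: 7−0−7 = 0 → Ȟ^1 ≅ 0
degree 2: 0−0−0 = 0 → Ȟ^2 ≅ 0

Ȟ^0(U;F) ≅ Z^7, Ȟ^1(U;F) ≅ 0, Ȟ^2(U;F) ≅ 0


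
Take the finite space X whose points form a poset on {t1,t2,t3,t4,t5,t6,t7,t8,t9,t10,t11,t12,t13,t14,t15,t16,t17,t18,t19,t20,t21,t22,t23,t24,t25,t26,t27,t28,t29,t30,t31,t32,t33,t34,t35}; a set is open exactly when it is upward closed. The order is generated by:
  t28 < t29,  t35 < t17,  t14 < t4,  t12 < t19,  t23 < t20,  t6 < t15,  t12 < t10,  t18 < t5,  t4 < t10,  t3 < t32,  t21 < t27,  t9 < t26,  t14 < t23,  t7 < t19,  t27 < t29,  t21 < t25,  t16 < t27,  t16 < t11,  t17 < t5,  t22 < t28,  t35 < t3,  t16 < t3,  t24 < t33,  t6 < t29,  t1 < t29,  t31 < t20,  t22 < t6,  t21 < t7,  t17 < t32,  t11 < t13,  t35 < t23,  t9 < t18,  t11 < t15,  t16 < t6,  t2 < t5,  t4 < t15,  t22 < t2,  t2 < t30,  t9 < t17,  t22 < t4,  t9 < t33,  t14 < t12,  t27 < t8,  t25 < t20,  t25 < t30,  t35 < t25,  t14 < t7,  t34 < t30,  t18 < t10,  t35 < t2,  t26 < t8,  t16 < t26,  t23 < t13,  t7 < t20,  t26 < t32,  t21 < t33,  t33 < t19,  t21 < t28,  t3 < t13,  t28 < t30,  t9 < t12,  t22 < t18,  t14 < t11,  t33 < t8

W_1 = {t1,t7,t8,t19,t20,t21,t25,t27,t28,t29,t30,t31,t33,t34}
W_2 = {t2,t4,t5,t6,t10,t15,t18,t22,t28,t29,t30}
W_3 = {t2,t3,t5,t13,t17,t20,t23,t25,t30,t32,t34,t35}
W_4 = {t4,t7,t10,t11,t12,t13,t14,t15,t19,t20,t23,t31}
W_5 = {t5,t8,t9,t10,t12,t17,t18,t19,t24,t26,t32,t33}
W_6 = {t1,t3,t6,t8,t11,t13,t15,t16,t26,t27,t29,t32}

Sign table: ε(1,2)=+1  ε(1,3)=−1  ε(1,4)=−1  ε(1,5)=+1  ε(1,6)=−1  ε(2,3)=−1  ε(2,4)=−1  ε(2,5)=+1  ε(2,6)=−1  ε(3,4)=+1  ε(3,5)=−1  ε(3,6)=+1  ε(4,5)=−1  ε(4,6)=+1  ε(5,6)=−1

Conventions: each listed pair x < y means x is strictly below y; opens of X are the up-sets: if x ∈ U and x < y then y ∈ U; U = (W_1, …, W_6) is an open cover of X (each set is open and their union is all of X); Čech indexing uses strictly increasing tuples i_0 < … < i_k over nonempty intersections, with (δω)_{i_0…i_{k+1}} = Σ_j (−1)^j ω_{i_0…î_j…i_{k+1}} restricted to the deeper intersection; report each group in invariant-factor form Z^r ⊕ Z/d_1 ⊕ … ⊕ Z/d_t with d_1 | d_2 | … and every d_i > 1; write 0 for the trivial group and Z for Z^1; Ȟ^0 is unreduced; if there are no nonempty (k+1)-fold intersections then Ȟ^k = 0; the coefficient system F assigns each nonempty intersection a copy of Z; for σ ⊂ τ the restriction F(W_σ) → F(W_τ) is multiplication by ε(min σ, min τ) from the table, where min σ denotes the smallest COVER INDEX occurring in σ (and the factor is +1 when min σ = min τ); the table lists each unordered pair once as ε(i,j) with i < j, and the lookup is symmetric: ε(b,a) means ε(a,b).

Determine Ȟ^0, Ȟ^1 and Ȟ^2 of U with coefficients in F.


nonempty overlaps:
  W12={t28,t29,t30} W13={t20,t25,t30,t34} W14={t7,t19,t20,t31} W15={t8,t19,t33} W16={t1,t8,t27,t29} W23={t2,t5,t30} W24={t4,t10,t15} W25={t5,t10,t18} W26={t6,t15,t29} W34={t13,t20,t23} W35={t5,t17,t32} W36={t3,t13,t32} W45={t10,t12,t19} W46={t11,t13,t15} W56={t8,t26,t32}
  W123={t30} W126={t29} W134={t20} W145={t19} W156={t8} W235={t5} W245={t10} W246={t15} W346={t13} W356={t32}
C dims 6,15,10; δ0: rk 5, SNF 1^5; δ1: rk 10, SNF 1^9·2
degree 0: 6−5−0 = 1 → Ȟ^0 ≅ Z
degree 1: 15−10−5 = 0 → Ȟ^1 ≅ 0
degree 2: 10−0−10 = 0 plus torsion [2] → Ȟ^2 ≅ Z/2

Ȟ^0 ≅ Z,  Ȟ^1 ≅ 0,  Ȟ^2 ≅ Z/2


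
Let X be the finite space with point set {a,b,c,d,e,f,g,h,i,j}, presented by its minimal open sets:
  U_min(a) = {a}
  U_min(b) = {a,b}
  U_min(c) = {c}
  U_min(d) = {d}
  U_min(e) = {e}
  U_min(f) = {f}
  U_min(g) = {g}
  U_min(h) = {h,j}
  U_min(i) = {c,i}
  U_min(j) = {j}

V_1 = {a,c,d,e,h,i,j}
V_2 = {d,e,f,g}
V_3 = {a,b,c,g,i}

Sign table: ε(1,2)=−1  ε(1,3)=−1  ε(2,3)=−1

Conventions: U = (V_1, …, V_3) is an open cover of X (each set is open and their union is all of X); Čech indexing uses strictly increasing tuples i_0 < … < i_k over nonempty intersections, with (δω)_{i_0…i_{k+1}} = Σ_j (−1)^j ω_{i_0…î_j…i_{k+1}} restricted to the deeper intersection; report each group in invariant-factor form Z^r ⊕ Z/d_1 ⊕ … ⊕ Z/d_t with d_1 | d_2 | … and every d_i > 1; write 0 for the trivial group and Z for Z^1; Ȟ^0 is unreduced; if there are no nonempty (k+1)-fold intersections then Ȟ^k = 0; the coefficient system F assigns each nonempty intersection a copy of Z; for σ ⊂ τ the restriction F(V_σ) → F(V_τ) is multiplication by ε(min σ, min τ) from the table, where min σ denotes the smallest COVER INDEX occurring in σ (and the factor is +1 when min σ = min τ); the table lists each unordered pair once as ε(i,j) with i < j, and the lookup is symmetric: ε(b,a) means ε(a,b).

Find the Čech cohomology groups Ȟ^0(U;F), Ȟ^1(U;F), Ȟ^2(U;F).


nonempty overlaps:
  V12={d,e} V13={a,c,i} V23={g}
C dims 3,3; δ0: rk 3, SNF 1^2·2
degree 0: 3−3−0 = 0 → Ȟ^0 ≅ 0
degree 1: 3−0−3 = 0 plus torsion [2] → Ȟ^1 ≅ Z/2
degree 2: 0−0−0 = 0 → Ȟ^2 ≅ 0

Ȟ^0(U;F) ≅ 0,  Ȟ^1(U;F) ≅ Z/2,  Ȟ^2(U;F) ≅ 0


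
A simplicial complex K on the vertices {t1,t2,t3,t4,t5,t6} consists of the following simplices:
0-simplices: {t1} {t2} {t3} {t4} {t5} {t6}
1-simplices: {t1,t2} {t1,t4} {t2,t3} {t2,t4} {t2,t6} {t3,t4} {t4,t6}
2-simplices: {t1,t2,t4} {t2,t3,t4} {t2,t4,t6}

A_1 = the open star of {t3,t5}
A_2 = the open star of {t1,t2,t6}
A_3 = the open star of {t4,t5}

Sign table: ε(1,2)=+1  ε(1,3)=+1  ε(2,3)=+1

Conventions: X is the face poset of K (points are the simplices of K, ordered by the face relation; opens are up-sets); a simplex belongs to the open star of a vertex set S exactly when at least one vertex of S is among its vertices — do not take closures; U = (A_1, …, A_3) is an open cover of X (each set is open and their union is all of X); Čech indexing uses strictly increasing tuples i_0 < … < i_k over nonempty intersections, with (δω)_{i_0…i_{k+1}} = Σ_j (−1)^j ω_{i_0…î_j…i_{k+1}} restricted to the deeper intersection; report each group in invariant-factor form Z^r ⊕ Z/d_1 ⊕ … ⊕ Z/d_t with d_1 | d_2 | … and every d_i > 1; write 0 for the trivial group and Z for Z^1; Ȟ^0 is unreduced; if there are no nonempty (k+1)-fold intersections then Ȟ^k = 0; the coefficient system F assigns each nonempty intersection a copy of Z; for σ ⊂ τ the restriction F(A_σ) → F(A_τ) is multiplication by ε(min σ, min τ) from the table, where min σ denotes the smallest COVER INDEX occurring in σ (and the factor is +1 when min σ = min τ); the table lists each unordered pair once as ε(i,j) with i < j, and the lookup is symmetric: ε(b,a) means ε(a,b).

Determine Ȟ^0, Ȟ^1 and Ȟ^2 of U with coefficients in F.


Ȟ^0(U;F) ≅ Z,  Ȟ^1(U;F) ≅ 0,  Ȟ^2(U;F) ≅ 0

cover nerve:
  A1={{t3},{t5},{t2,t3},{t3,t4},{t2,t3,t4}} A2={{t1},{t2},{t6},{t1,t2},{t1,t4},{t2,t3},{t2,t4},{t2,t6},{t4,t6},{t1,t2,t4},{t2,t3,t4},{t2,t4,t6}} A3={{t4},{t5},{t1,t4},{t2,t4},{t3,t4},{t4,t6},{t1,t2,t4},{t2,t3,t4},{t2,t4,t6}}
  A12={{t2,t3},{t2,t3,t4}} A13={{t5},{t3,t4},{t2,t3,t4}} A23={{t1,t4},{t2,t4},{t4,t6},{t1,t2,t4},{t2,t3,t4},{t2,t4,t6}}
  A123={{t2,t3,t4}}
C dims 3,3,1; δ0: rk 2, SNF 1^2; δ1: rk 1, SNF 1^1
Ȟ^0: (3−2)−0=1 ⇒ Z
Ȟ^1: (3−1)−2=0 ⇒ 0
Ȟ^2: (1−0)−1=0 ⇒ 0


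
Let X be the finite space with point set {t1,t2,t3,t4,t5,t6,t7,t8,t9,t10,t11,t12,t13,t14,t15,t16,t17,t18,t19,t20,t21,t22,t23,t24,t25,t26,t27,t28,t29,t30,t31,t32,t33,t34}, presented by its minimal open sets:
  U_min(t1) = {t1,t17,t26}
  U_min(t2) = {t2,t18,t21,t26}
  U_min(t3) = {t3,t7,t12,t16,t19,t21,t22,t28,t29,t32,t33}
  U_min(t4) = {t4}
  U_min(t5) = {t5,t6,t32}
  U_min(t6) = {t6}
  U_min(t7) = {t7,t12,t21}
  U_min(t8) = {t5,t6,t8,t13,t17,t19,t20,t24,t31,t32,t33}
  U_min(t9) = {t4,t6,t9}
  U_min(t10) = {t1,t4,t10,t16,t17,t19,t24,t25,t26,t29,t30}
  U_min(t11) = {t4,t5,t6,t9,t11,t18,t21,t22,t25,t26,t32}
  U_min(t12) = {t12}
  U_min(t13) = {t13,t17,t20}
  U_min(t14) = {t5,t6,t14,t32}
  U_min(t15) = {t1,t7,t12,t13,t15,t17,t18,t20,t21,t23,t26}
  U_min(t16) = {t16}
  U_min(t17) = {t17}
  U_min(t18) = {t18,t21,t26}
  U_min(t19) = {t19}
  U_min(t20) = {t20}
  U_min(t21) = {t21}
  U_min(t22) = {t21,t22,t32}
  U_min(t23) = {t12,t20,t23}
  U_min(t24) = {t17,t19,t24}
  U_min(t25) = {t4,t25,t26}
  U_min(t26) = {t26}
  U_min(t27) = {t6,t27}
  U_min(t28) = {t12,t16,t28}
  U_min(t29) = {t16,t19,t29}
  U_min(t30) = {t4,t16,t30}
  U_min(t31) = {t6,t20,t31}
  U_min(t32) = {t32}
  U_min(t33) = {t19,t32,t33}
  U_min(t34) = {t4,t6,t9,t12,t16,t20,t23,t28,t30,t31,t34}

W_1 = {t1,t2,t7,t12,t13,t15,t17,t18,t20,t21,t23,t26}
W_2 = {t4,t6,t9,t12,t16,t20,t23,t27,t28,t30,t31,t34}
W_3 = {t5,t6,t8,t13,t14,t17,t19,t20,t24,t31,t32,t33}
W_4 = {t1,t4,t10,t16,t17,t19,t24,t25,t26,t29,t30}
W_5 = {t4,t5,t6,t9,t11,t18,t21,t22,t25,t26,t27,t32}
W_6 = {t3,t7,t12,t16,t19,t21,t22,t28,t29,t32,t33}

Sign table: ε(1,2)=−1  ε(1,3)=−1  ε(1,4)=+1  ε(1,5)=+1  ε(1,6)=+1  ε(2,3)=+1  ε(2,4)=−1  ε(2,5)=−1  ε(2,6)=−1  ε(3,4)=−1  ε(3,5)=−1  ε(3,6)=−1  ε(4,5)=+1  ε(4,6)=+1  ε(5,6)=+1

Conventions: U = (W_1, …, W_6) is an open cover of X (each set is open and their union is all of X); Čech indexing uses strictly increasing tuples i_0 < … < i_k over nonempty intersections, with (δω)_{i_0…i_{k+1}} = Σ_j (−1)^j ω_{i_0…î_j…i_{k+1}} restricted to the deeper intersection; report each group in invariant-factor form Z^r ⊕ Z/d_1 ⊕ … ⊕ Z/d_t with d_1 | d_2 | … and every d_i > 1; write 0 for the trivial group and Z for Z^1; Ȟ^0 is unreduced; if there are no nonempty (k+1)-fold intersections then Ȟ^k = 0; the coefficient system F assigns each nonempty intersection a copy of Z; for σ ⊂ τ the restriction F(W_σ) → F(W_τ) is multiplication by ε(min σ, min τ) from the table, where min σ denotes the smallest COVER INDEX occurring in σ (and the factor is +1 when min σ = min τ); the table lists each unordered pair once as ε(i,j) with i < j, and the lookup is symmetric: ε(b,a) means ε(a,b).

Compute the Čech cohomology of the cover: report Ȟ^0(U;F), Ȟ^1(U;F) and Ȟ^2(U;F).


Ȟ^0 ≅ Z; Ȟ^1 ≅ 0; Ȟ^2 ≅ Z/2

nonempty overlaps:
  W12={t12,t20,t23} W13={t13,t17,t20} W14={t1,t17,t26} W15={t18,t21,t26} W16={t7,t12,t21} W23={t6,t20,t31} W24={t4,t16,t30} W25={t4,t6,t9,t27} W26={t12,t16,t28} W34={t17,t19,t24} W35={t5,t6,t32} W36={t19,t32,t33} W45={t4,t25,t26} W46={t16,t19,t29} W56={t21,t22,t32}
  W123={t20} W126={t12} W134={t17} W145={t26} W156={t21} W235={t6} W245={t4} W246={t16} W346={t19} W356={t32}
C dims 6,15,10; δ0: rk 5, SNF 1^5; δ1: rk 10, SNF 1^9·2
degree 0: 6−5−0 = 1 → Ȟ^0 ≅ Z
degree 1: 15−10−5 = 0 → Ȟ^1 ≅ 0
degree 2: 10−0−10 = 0 plus torsion [2] → Ȟ^2 ≅ Z/2


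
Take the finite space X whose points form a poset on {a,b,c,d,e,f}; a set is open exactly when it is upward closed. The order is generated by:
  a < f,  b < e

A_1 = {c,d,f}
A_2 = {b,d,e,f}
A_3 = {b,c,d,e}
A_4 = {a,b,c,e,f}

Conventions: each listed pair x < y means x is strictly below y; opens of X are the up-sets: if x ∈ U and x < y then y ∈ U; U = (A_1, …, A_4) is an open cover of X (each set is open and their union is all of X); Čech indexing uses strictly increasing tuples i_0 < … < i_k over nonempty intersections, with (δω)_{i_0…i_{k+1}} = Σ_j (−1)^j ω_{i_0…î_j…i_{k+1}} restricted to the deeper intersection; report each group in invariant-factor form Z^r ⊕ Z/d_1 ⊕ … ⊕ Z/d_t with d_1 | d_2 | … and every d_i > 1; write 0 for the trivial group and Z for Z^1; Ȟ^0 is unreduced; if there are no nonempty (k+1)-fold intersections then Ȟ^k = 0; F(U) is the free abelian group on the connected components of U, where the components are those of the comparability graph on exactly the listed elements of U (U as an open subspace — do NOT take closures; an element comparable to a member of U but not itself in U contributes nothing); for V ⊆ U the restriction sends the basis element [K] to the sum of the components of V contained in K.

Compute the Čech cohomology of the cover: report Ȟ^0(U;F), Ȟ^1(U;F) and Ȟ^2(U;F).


Ȟ^0 ≅ Z^4; Ȟ^1 ≅ 0; Ȟ^2 ≅ 0

intersection data:
  A12={d,f} A13={c,d} A14={c,f} A23={b,d,e} A24={b,e,f} A34={b,c,e}
  A123={d} A124={f} A134={c} A234={b,e}
components per intersection:
  A1: {c} {d} {f}
  A2: {b,e} {d} {f}
  A3: {b,e} {c} {d}
  A4: {a,f} {b,e} {c}
  A12: {d} {f}
  A13: {c} {d}
  A14: {c} {f}
  A23: {b,e} {d}
  A24: {b,e} {f}
  A34: {b,e} {c}
  A123: {d}
  A124: {f}
  A134: {c}
  A234: {b,e}
C dims 12,12,4; δ0: rk 8, SNF 1^8; δ1: rk 4, SNF 1^4
Ȟ^0 = (12 − 8) − 0 = 4, so Ȟ^0 ≅ Z^4
Ȟ^1 = (12 − 4) − 8 = 0, so Ȟ^1 ≅ 0
Ȟ^2 = (4 − 0) − 4 = 0, so Ȟ^2 ≅ 0


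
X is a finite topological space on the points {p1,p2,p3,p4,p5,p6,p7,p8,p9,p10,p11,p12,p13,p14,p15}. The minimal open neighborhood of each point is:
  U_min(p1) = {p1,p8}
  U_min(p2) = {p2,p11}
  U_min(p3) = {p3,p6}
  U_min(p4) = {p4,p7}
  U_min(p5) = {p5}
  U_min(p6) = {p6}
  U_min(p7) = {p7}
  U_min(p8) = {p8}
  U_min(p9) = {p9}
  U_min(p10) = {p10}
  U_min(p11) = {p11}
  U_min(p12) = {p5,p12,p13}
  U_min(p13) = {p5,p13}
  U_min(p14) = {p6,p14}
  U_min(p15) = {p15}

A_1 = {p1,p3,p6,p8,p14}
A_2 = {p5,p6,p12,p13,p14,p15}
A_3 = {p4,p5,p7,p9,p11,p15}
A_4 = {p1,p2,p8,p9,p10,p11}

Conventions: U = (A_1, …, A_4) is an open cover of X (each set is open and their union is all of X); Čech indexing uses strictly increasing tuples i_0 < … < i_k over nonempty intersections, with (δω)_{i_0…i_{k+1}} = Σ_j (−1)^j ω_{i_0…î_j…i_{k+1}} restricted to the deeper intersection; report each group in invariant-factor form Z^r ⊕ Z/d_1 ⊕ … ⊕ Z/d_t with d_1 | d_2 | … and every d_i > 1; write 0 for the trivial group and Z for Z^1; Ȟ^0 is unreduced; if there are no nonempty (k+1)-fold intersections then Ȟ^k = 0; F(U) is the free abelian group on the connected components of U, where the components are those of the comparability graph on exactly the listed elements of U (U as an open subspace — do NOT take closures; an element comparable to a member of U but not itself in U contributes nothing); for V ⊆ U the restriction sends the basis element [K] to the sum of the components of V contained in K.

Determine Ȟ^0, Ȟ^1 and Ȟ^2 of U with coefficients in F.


nonempty overlaps:
  A12={p6,p14} A14={p1,p8} A23={p5,p15} A34={p9,p11}
components per intersection:
  A1: {p1,p8} {p3,p6,p14}
  A2: {p5,p12,p13} {p6,p14} {p15}
  A3: {p4,p7} {p5} {p9} {p11} {p15}
  A4: {p1,p8} {p2,p11} {p9} {p10}
  A12: {p6,p14}
  A14: {p1,p8}
  A23: {p5} {p15}
  A34: {p9} {p11}
C dims 14,6; δ0: rk 6, SNF 1^6
degree 0: 14−6−0 = 8 → Ȟ^0 ≅ Z^8
degree 1: 6−0−6 = 0 → Ȟ^1 ≅ 0
degree 2: 0−0−0 = 0 → Ȟ^2 ≅ 0

Ȟ^0 = Z^8,  Ȟ^1 = 0,  Ȟ^2 = 0


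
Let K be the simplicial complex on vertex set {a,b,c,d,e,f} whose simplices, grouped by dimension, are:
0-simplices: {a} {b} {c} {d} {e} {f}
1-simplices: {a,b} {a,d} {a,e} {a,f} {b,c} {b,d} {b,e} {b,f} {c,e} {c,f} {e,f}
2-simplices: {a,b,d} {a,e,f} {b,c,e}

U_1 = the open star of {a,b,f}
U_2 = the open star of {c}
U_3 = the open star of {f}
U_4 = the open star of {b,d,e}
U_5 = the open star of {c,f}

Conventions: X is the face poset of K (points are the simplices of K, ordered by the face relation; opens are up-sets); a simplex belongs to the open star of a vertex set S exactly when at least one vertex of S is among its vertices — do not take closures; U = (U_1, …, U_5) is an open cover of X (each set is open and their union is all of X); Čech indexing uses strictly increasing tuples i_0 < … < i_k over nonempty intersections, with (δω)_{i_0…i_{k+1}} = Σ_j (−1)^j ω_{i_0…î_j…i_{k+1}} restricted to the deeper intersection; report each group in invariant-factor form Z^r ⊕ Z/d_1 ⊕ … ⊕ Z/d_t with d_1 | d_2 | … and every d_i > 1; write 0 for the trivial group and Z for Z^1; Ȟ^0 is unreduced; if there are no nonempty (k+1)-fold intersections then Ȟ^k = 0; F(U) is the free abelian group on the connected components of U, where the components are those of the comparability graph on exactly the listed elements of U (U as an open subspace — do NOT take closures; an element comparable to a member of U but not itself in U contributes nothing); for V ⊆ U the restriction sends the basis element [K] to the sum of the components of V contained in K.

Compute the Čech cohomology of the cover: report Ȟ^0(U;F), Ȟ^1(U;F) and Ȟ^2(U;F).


intersection data:
  U1={{a},{b},{f},{a,b},{a,d},{a,e},{a,f},{b,c},{b,d},{b,e},{b,f},{c,f},{e,f},{a,b,d},{a,e,f},{b,c,e}} U2={{c},{b,c},{c,e},{c,f},{b,c,e}} U3={{f},{a,f},{b,f},{c,f},{e,f},{a,e,f}} U4={{b},{d},{e},{a,b},{a,d},{a,e},{b,c},{b,d},{b,e},{b,f},{c,e},{e,f},{a,b,d},{a,e,f},{b,c,e}} U5={{c},{f},{a,f},{b,c},{b,f},{c,e},{c,f},{e,f},{a,e,f},{b,c,e}}
  U12={{b,c},{c,f},{b,c,e}} U13={{f},{a,f},{b,f},{c,f},{e,f},{a,e,f}} U14={{b},{a,b},{a,d},{a,e},{b,c},{b,d},{b,e},{b,f},{e,f},{a,b,d},{a,e,f},{b,c,e}} U15={{f},{a,f},{b,c},{b,f},{c,f},{e,f},{a,e,f},{b,c,e}} U23={{c,f}} U24={{b,c},{c,e},{b,c,e}} U25={{c},{b,c},{c,e},{c,f},{b,c,e}} U34={{b,f},{e,f},{a,e,f}} U35={{f},{a,f},{b,f},{c,f},{e,f},{a,e,f}} U45={{b,c},{b,f},{c,e},{e,f},{a,e,f},{b,c,e}}
  U123={{c,f}} U124={{b,c},{b,c,e}} U125={{b,c},{c,f},{b,c,e}} U134={{b,f},{e,f},{a,e,f}} U135={{f},{a,f},{b,f},{c,f},{e,f},{a,e,f}} U145={{b,c},{b,f},{e,f},{a,e,f},{b,c,e}} U235={{c,f}} U245={{b,c},{c,e},{b,c,e}} U345={{b,f},{e,f},{a,e,f}}
  U1235={{c,f}} U1245={{b,c},{b,c,e}} U1345={{b,f},{e,f},{a,e,f}}
components per intersection:
  U1: {{a},{b},{f},{a,b},{a,d},{a,e},{a,f},{b,c},{b,d},{b,e},{b,f},{c,f},{e,f},{a,b,d},{a,e,f},{b,c,e}}
  U2: {{c},{b,c},{c,e},{c,f},{b,c,e}}
  U3: {{f},{a,f},{b,f},{c,f},{e,f},{a,e,f}}
  U4: {{b},{d},{e},{a,b},{a,d},{a,e},{b,c},{b,d},{b,e},{b,f},{c,e},{e,f},{a,b,d},{a,e,f},{b,c,e}}
  U5: {{c},{f},{a,f},{b,c},{b,f},{c,e},{c,f},{e,f},{a,e,f},{b,c,e}}
  U12: {{b,c},{b,c,e}} {{c,f}}
  U13: {{f},{a,f},{b,f},{c,f},{e,f},{a,e,f}}
  U14: {{b},{a,b},{a,d},{b,c},{b,d},{b,e},{b,f},{a,b,d},{b,c,e}} {{a,e},{e,f},{a,e,f}}
  U15: {{f},{a,f},{b,f},{c,f},{e,f},{a,e,f}} {{b,c},{b,c,e}}
  U23: {{c,f}}
  U24: {{b,c},{c,e},{b,c,e}}
  U25: {{c},{b,c},{c,e},{c,f},{b,c,e}}
  U34: {{b,f}} {{e,f},{a,e,f}}
  U35: {{f},{a,f},{b,f},{c,f},{e,f},{a,e,f}}
  U45: {{b,c},{c,e},{b,c,e}} {{b,f}} {{e,f},{a,e,f}}
  U123: {{c,f}}
  U124: {{b,c},{b,c,e}}
  U125: {{b,c},{b,c,e}} {{c,f}}
  U134: {{b,f}} {{e,f},{a,e,f}}
  U135: {{f},{a,f},{b,f},{c,f},{e,f},{a,e,f}}
  U145: {{b,c},{b,c,e}} {{b,f}} {{e,f},{a,e,f}}
  U235: {{c,f}}
  U245: {{b,c},{c,e},{b,c,e}}
  U345: {{b,f}} {{e,f},{a,e,f}}
  U1235: {{c,f}}
  U1245: {{b,c},{b,c,e}}
  U1345: {{b,f}} {{e,f},{a,e,f}}
C dims 5,16,14,4; δ0: rk 4, SNF 1^4; δ1: rk 10, SNF 1^10; δ2: rk 4, SNF 1^4
Ȟ^0 = (5 − 4) − 0 = 1, so Ȟ^0 ≅ Z
Ȟ^1 = (16 − 10) − 4 = 2, so Ȟ^1 ≅ Z^2
Ȟ^2 = (14 − 4) − 10 = 0, so Ȟ^2 ≅ 0

Ȟ^0(U;F) ≅ Z, Ȟ^1(U;F) ≅ Z^2, Ȟ^2(U;F) ≅ 0
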